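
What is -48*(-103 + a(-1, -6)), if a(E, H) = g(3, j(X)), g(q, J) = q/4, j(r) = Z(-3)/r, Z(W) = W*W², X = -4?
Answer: 4908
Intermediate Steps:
Z(W) = W³
j(r) = -27/r (j(r) = (-3)³/r = -27/r)
g(q, J) = q/4 (g(q, J) = q*(¼) = q/4)
a(E, H) = ¾ (a(E, H) = (¼)*3 = ¾)
-48*(-103 + a(-1, -6)) = -48*(-103 + ¾) = -48*(-409/4) = 4908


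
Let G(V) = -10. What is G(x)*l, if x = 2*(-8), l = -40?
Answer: 400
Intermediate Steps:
x = -16
G(x)*l = -10*(-40) = 400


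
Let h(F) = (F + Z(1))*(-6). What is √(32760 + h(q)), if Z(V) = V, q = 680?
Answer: 9*√354 ≈ 169.33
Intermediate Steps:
h(F) = -6 - 6*F (h(F) = (F + 1)*(-6) = (1 + F)*(-6) = -6 - 6*F)
√(32760 + h(q)) = √(32760 + (-6 - 6*680)) = √(32760 + (-6 - 4080)) = √(32760 - 4086) = √28674 = 9*√354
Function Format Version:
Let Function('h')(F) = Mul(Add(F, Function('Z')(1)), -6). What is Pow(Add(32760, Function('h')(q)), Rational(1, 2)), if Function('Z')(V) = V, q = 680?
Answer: Mul(9, Pow(354, Rational(1, 2))) ≈ 169.33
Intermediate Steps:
Function('h')(F) = Add(-6, Mul(-6, F)) (Function('h')(F) = Mul(Add(F, 1), -6) = Mul(Add(1, F), -6) = Add(-6, Mul(-6, F)))
Pow(Add(32760, Function('h')(q)), Rational(1, 2)) = Pow(Add(32760, Add(-6, Mul(-6, 680))), Rational(1, 2)) = Pow(Add(32760, Add(-6, -4080)), Rational(1, 2)) = Pow(Add(32760, -4086), Rational(1, 2)) = Pow(28674, Rational(1, 2)) = Mul(9, Pow(354, Rational(1, 2)))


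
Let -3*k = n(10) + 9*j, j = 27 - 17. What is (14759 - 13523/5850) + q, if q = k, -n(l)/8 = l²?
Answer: 87711127/5850 ≈ 14993.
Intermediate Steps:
j = 10
n(l) = -8*l²
k = 710/3 (k = -(-8*10² + 9*10)/3 = -(-8*100 + 90)/3 = -(-800 + 90)/3 = -⅓*(-710) = 710/3 ≈ 236.67)
q = 710/3 ≈ 236.67
(14759 - 13523/5850) + q = (14759 - 13523/5850) + 710/3 = 86326627/5850 + 710/3 = 87711127/5850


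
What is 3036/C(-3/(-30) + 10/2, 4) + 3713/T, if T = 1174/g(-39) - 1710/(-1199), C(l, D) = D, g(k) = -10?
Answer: 505445182/695263 ≈ 726.98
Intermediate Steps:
T = -695263/5995 (T = 1174/(-10) - 1710/(-1199) = 1174*(-⅒) - 1710*(-1/1199) = -587/5 + 1710/1199 = -695263/5995 ≈ -115.97)
3036/C(-3/(-30) + 10/2, 4) + 3713/T = 3036/4 + 3713/(-695263/5995) = 3036*(¼) + 3713*(-5995/695263) = 759 - 22259435/695263 = 505445182/695263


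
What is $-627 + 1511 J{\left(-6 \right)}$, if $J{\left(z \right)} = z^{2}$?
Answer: $53769$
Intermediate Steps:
$-627 + 1511 J{\left(-6 \right)} = -627 + 1511 \left(-6\right)^{2} = -627 + 1511 \cdot 36 = -627 + 54396 = 53769$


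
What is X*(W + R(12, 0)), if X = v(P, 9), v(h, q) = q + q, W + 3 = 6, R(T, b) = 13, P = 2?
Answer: 288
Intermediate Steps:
W = 3 (W = -3 + 6 = 3)
v(h, q) = 2*q
X = 18 (X = 2*9 = 18)
X*(W + R(12, 0)) = 18*(3 + 13) = 18*16 = 288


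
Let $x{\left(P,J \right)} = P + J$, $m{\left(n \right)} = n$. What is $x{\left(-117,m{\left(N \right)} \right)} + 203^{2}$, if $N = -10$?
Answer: $41082$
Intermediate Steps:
$x{\left(P,J \right)} = J + P$
$x{\left(-117,m{\left(N \right)} \right)} + 203^{2} = \left(-10 - 117\right) + 203^{2} = -127 + 41209 = 41082$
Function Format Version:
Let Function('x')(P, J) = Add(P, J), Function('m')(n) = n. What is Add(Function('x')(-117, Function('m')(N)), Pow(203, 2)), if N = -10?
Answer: 41082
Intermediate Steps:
Function('x')(P, J) = Add(J, P)
Add(Function('x')(-117, Function('m')(N)), Pow(203, 2)) = Add(Add(-10, -117), Pow(203, 2)) = Add(-127, 41209) = 41082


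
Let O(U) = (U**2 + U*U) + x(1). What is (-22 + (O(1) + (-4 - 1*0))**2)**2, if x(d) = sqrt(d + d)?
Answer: 288 + 128*sqrt(2) ≈ 469.02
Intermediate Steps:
x(d) = sqrt(2)*sqrt(d) (x(d) = sqrt(2*d) = sqrt(2)*sqrt(d))
O(U) = sqrt(2) + 2*U**2 (O(U) = (U**2 + U*U) + sqrt(2)*sqrt(1) = (U**2 + U**2) + sqrt(2)*1 = 2*U**2 + sqrt(2) = sqrt(2) + 2*U**2)
(-22 + (O(1) + (-4 - 1*0))**2)**2 = (-22 + ((sqrt(2) + 2*1**2) + (-4 - 1*0))**2)**2 = (-22 + ((sqrt(2) + 2*1) + (-4 + 0))**2)**2 = (-22 + ((sqrt(2) + 2) - 4)**2)**2 = (-22 + ((2 + sqrt(2)) - 4)**2)**2 = (-22 + (-2 + sqrt(2))**2)**2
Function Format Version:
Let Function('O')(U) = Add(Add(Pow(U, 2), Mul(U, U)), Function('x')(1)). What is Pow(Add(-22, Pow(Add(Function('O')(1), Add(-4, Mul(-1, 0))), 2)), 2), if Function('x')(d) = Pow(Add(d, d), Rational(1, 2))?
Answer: Add(288, Mul(128, Pow(2, Rational(1, 2)))) ≈ 469.02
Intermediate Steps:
Function('x')(d) = Mul(Pow(2, Rational(1, 2)), Pow(d, Rational(1, 2))) (Function('x')(d) = Pow(Mul(2, d), Rational(1, 2)) = Mul(Pow(2, Rational(1, 2)), Pow(d, Rational(1, 2))))
Function('O')(U) = Add(Pow(2, Rational(1, 2)), Mul(2, Pow(U, 2))) (Function('O')(U) = Add(Add(Pow(U, 2), Mul(U, U)), Mul(Pow(2, Rational(1, 2)), Pow(1, Rational(1, 2)))) = Add(Add(Pow(U, 2), Pow(U, 2)), Mul(Pow(2, Rational(1, 2)), 1)) = Add(Mul(2, Pow(U, 2)), Pow(2, Rational(1, 2))) = Add(Pow(2, Rational(1, 2)), Mul(2, Pow(U, 2))))
Pow(Add(-22, Pow(Add(Function('O')(1), Add(-4, Mul(-1, 0))), 2)), 2) = Pow(Add(-22, Pow(Add(Add(Pow(2, Rational(1, 2)), Mul(2, Pow(1, 2))), Add(-4, Mul(-1, 0))), 2)), 2) = Pow(Add(-22, Pow(Add(Add(Pow(2, Rational(1, 2)), Mul(2, 1)), Add(-4, 0)), 2)), 2) = Pow(Add(-22, Pow(Add(Add(Pow(2, Rational(1, 2)), 2), -4), 2)), 2) = Pow(Add(-22, Pow(Add(Add(2, Pow(2, Rational(1, 2))), -4), 2)), 2) = Pow(Add(-22, Pow(Add(-2, Pow(2, Rational(1, 2))), 2)), 2)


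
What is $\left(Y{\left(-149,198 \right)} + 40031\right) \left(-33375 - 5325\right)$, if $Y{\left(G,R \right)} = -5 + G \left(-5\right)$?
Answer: $-1577837700$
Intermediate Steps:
$Y{\left(G,R \right)} = -5 - 5 G$
$\left(Y{\left(-149,198 \right)} + 40031\right) \left(-33375 - 5325\right) = \left(\left(-5 - -745\right) + 40031\right) \left(-33375 - 5325\right) = \left(\left(-5 + 745\right) + 40031\right) \left(-38700\right) = \left(740 + 40031\right) \left(-38700\right) = 40771 \left(-38700\right) = -1577837700$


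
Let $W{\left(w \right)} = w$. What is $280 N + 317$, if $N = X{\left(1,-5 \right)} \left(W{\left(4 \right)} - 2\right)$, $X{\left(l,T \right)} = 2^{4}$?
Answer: $9277$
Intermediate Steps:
$X{\left(l,T \right)} = 16$
$N = 32$ ($N = 16 \left(4 - 2\right) = 16 \cdot 2 = 32$)
$280 N + 317 = 280 \cdot 32 + 317 = 8960 + 317 = 9277$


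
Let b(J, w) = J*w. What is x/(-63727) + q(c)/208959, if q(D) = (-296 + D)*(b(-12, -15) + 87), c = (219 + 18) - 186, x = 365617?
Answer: -26855888136/4438776731 ≈ -6.0503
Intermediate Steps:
c = 51 (c = 237 - 186 = 51)
q(D) = -79032 + 267*D (q(D) = (-296 + D)*(-12*(-15) + 87) = (-296 + D)*(180 + 87) = (-296 + D)*267 = -79032 + 267*D)
x/(-63727) + q(c)/208959 = 365617/(-63727) + (-79032 + 267*51)/208959 = 365617*(-1/63727) + (-79032 + 13617)*(1/208959) = -365617/63727 - 65415*1/208959 = -365617/63727 - 21805/69653 = -26855888136/4438776731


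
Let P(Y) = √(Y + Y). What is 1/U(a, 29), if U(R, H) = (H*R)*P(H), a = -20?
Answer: -√58/33640 ≈ -0.00022639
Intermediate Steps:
P(Y) = √2*√Y (P(Y) = √(2*Y) = √2*√Y)
U(R, H) = R*√2*H^(3/2) (U(R, H) = (H*R)*(√2*√H) = R*√2*H^(3/2))
1/U(a, 29) = 1/(-20*√2*29^(3/2)) = 1/(-20*√2*29*√29) = 1/(-580*√58) = -√58/33640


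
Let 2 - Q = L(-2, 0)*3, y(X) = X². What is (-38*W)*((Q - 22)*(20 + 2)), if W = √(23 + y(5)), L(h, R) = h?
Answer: 46816*√3 ≈ 81088.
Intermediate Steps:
Q = 8 (Q = 2 - (-2)*3 = 2 - 1*(-6) = 2 + 6 = 8)
W = 4*√3 (W = √(23 + 5²) = √(23 + 25) = √48 = 4*√3 ≈ 6.9282)
(-38*W)*((Q - 22)*(20 + 2)) = (-152*√3)*((8 - 22)*(20 + 2)) = (-152*√3)*(-14*22) = -152*√3*(-308) = 46816*√3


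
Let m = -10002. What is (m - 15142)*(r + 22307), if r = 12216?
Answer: -868046312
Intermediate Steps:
(m - 15142)*(r + 22307) = (-10002 - 15142)*(12216 + 22307) = -25144*34523 = -868046312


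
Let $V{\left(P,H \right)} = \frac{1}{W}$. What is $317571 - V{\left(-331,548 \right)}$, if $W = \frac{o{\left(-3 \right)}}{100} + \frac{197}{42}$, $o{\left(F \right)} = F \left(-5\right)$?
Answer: $\frac{645621423}{2033} \approx 3.1757 \cdot 10^{5}$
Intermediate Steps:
$o{\left(F \right)} = - 5 F$
$W = \frac{2033}{420}$ ($W = \frac{\left(-5\right) \left(-3\right)}{100} + \frac{197}{42} = 15 \cdot \frac{1}{100} + 197 \cdot \frac{1}{42} = \frac{3}{20} + \frac{197}{42} = \frac{2033}{420} \approx 4.8405$)
$V{\left(P,H \right)} = \frac{420}{2033}$ ($V{\left(P,H \right)} = \frac{1}{\frac{2033}{420}} = \frac{420}{2033}$)
$317571 - V{\left(-331,548 \right)} = 317571 - \frac{420}{2033} = \frac{645621423}{2033}$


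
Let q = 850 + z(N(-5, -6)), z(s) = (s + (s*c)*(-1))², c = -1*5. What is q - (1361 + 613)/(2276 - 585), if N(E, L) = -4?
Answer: 2409392/1691 ≈ 1424.8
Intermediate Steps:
c = -5
z(s) = 36*s² (z(s) = (s + (s*(-5))*(-1))² = (s - 5*s*(-1))² = (s + 5*s)² = (6*s)² = 36*s²)
q = 1426 (q = 850 + 36*(-4)² = 850 + 36*16 = 850 + 576 = 1426)
q - (1361 + 613)/(2276 - 585) = 1426 - (1361 + 613)/(2276 - 585) = 1426 - 1974/1691 = 2409392/1691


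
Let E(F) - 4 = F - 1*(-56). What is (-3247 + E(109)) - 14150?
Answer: -17228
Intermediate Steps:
E(F) = 60 + F (E(F) = 4 + (F - 1*(-56)) = 4 + (F + 56) = 4 + (56 + F) = 60 + F)
(-3247 + E(109)) - 14150 = (-3247 + (60 + 109)) - 14150 = (-3247 + 169) - 14150 = -3078 - 14150 = -17228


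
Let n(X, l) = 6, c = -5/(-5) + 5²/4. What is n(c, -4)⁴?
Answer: 1296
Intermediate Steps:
c = 29/4 (c = -5*(-⅕) + 25*(¼) = 1 + 25/4 = 29/4 ≈ 7.2500)
n(c, -4)⁴ = 6⁴ = 1296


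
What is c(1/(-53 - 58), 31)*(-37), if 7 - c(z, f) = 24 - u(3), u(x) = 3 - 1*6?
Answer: 740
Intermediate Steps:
u(x) = -3 (u(x) = 3 - 6 = -3)
c(z, f) = -20 (c(z, f) = 7 - (24 - 1*(-3)) = 7 - (24 + 3) = 7 - 1*27 = 7 - 27 = -20)
c(1/(-53 - 58), 31)*(-37) = -20*(-37) = 740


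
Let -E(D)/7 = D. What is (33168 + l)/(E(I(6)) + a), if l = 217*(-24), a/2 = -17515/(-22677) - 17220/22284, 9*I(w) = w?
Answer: -65412713580/10919509 ≈ -5990.4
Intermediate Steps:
I(w) = w/9
a = -10760/14037063 (a = 2*(-17515/(-22677) - 17220/22284) = 2*(-17515*(-1/22677) - 17220*1/22284) = 2*(17515/22677 - 1435/1857) = 2*(-5380/14037063) = -10760/14037063 ≈ -0.00076654)
l = -5208
E(D) = -7*D
(33168 + l)/(E(I(6)) + a) = (33168 - 5208)/(-7*6/9 - 10760/14037063) = 27960/(-7*2/3 - 10760/14037063) = 27960/(-14/3 - 10760/14037063) = 27960/(-21839018/4679021) = 27960*(-4679021/21839018) = -65412713580/10919509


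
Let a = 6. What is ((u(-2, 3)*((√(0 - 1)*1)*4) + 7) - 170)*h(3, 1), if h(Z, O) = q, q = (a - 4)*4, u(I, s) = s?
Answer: -1304 + 96*I ≈ -1304.0 + 96.0*I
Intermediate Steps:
q = 8 (q = (6 - 4)*4 = 2*4 = 8)
h(Z, O) = 8
((u(-2, 3)*((√(0 - 1)*1)*4) + 7) - 170)*h(3, 1) = ((3*((√(0 - 1)*1)*4) + 7) - 170)*8 = ((3*((√(-1)*1)*4) + 7) - 170)*8 = ((3*((I*1)*4) + 7) - 170)*8 = ((3*(I*4) + 7) - 170)*8 = ((3*(4*I) + 7) - 170)*8 = ((12*I + 7) - 170)*8 = ((7 + 12*I) - 170)*8 = (-163 + 12*I)*8 = -1304 + 96*I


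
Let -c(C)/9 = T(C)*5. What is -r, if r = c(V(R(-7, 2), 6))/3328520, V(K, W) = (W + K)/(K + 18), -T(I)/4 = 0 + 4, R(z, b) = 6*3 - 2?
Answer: -18/83213 ≈ -0.00021631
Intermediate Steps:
R(z, b) = 16 (R(z, b) = 18 - 2 = 16)
T(I) = -16 (T(I) = -4*(0 + 4) = -4*4 = -16)
V(K, W) = (K + W)/(18 + K)
c(C) = 720 (c(C) = -(-144)*5 = -9*(-80) = 720)
r = 18/83213 (r = 720/3328520 = 720*(1/3328520) = 18/83213 ≈ 0.00021631)
-r = -1*18/83213 = -18/83213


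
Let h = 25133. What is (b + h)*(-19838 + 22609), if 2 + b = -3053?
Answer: 61178138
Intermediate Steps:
b = -3055 (b = -2 - 3053 = -3055)
(b + h)*(-19838 + 22609) = (-3055 + 25133)*(-19838 + 22609) = 22078*2771 = 61178138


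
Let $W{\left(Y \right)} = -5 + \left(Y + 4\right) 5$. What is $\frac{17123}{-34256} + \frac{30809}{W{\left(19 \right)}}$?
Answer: $\frac{526754787}{1884080} \approx 279.58$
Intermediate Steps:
$W{\left(Y \right)} = 15 + 5 Y$ ($W{\left(Y \right)} = -5 + \left(4 + Y\right) 5 = -5 + \left(20 + 5 Y\right) = 15 + 5 Y$)
$\frac{17123}{-34256} + \frac{30809}{W{\left(19 \right)}} = \frac{17123}{-34256} + \frac{30809}{15 + 5 \cdot 19} = 17123 \left(- \frac{1}{34256}\right) + \frac{30809}{15 + 95} = - \frac{17123}{34256} + \frac{30809}{110} = \frac{526754787}{1884080}$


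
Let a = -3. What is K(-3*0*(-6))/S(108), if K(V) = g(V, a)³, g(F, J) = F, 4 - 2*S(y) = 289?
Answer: 0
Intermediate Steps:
S(y) = -285/2 (S(y) = 2 - ½*289 = 2 - 289/2 = -285/2)
K(V) = V³
K(-3*0*(-6))/S(108) = (-3*0*(-6))³/(-285/2) = (0*(-6))³*(-2/285) = 0³*(-2/285) = 0*(-2/285) = 0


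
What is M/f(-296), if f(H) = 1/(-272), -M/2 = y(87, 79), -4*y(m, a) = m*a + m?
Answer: -946560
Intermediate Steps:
y(m, a) = -m/4 - a*m/4 (y(m, a) = -(m*a + m)/4 = -(a*m + m)/4 = -(m + a*m)/4 = -m/4 - a*m/4)
M = 3480 (M = -(-1)*87*(1 + 79)/2 = -(-1)*87*80/2 = -2*(-1740) = 3480)
f(H) = -1/272
M/f(-296) = 3480/(-1/272) = 3480*(-272) = -946560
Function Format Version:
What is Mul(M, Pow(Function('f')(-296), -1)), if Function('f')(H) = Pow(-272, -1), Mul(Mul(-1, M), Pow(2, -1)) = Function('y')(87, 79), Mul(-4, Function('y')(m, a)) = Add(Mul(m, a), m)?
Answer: -946560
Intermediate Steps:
Function('y')(m, a) = Add(Mul(Rational(-1, 4), m), Mul(Rational(-1, 4), a, m)) (Function('y')(m, a) = Mul(Rational(-1, 4), Add(Mul(m, a), m)) = Mul(Rational(-1, 4), Add(Mul(a, m), m)) = Mul(Rational(-1, 4), Add(m, Mul(a, m))) = Add(Mul(Rational(-1, 4), m), Mul(Rational(-1, 4), a, m)))
M = 3480 (M = Mul(-2, Mul(Rational(-1, 4), 87, Add(1, 79))) = Mul(-2, Mul(Rational(-1, 4), 87, 80)) = Mul(-2, -1740) = 3480)
Function('f')(H) = Rational(-1, 272)
Mul(M, Pow(Function('f')(-296), -1)) = Mul(3480, Pow(Rational(-1, 272), -1)) = Mul(3480, -272) = -946560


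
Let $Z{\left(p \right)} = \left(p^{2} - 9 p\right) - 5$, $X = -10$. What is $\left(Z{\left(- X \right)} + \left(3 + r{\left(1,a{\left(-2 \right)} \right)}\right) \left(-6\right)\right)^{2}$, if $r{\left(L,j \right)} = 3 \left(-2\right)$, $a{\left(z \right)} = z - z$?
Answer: $529$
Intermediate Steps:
$a{\left(z \right)} = 0$
$r{\left(L,j \right)} = -6$
$Z{\left(p \right)} = -5 + p^{2} - 9 p$
$\left(Z{\left(- X \right)} + \left(3 + r{\left(1,a{\left(-2 \right)} \right)}\right) \left(-6\right)\right)^{2} = \left(\left(-5 + \left(\left(-1\right) \left(-10\right)\right)^{2} - 9 \left(\left(-1\right) \left(-10\right)\right)\right) + \left(3 - 6\right) \left(-6\right)\right)^{2} = \left(\left(-5 + 10^{2} - 90\right) - -18\right)^{2} = \left(\left(-5 + 100 - 90\right) + 18\right)^{2} = \left(5 + 18\right)^{2} = 23^{2} = 529$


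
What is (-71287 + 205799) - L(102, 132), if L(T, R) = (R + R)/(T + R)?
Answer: 5245924/39 ≈ 1.3451e+5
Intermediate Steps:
L(T, R) = 2*R/(R + T) (L(T, R) = (2*R)/(R + T) = 2*R/(R + T))
(-71287 + 205799) - L(102, 132) = (-71287 + 205799) - 2*132/(132 + 102) = 134512 - 2*132/234 = 134512 - 1*44/39 = 134512 - 44/39 = 5245924/39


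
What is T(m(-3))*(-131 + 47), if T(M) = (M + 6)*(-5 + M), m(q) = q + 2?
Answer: 2520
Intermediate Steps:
m(q) = 2 + q
T(M) = (-5 + M)*(6 + M) (T(M) = (6 + M)*(-5 + M) = (-5 + M)*(6 + M))
T(m(-3))*(-131 + 47) = (-30 + (2 - 3) + (2 - 3)²)*(-131 + 47) = (-30 - 1 + (-1)²)*(-84) = (-30 - 1 + 1)*(-84) = -30*(-84) = 2520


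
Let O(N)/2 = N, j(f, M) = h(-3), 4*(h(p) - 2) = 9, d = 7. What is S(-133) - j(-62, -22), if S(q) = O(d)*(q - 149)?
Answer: -15809/4 ≈ -3952.3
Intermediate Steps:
h(p) = 17/4 (h(p) = 2 + (1/4)*9 = 2 + 9/4 = 17/4)
j(f, M) = 17/4
O(N) = 2*N
S(q) = -2086 + 14*q (S(q) = (2*7)*(q - 149) = 14*(-149 + q) = -2086 + 14*q)
S(-133) - j(-62, -22) = (-2086 + 14*(-133)) - 1*17/4 = (-2086 - 1862) - 17/4 = -3948 - 17/4 = -15809/4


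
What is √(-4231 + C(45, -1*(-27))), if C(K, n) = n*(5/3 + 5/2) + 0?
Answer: I*√16474/2 ≈ 64.176*I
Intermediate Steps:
C(K, n) = 25*n/6 (C(K, n) = n*(5*(⅓) + 5*(½)) + 0 = n*(5/3 + 5/2) + 0 = n*(25/6) + 0 = 25*n/6 + 0 = 25*n/6)
√(-4231 + C(45, -1*(-27))) = √(-4231 + 25*(-1*(-27))/6) = √(-4231 + (25/6)*27) = √(-4231 + 225/2) = √(-8237/2) = I*√16474/2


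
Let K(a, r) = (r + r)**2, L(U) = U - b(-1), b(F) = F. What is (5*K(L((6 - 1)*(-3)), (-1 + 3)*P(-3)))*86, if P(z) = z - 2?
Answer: 172000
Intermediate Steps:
P(z) = -2 + z
L(U) = 1 + U (L(U) = U - 1*(-1) = U + 1 = 1 + U)
K(a, r) = 4*r**2 (K(a, r) = (2*r)**2 = 4*r**2)
(5*K(L((6 - 1)*(-3)), (-1 + 3)*P(-3)))*86 = (5*(4*((-1 + 3)*(-2 - 3))**2))*86 = (5*(4*(2*(-5))**2))*86 = (5*(4*(-10)**2))*86 = (5*(4*100))*86 = (5*400)*86 = 2000*86 = 172000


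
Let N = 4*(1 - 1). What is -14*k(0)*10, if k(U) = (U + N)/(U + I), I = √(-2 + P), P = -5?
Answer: 0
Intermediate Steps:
I = I*√7 (I = √(-2 - 5) = √(-7) = I*√7 ≈ 2.6458*I)
N = 0 (N = 4*0 = 0)
k(U) = U/(U + I*√7) (k(U) = (U + 0)/(U + I*√7) = U/(U + I*√7))
-14*k(0)*10 = -0/(0 + I*√7)*10 = -0/(I*√7)*10 = -0*(-I*√7/7)*10 = -14*0*10 = 0*10 = 0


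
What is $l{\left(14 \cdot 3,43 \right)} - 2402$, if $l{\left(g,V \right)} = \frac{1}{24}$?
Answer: $- \frac{57647}{24} \approx -2402.0$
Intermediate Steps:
$l{\left(g,V \right)} = \frac{1}{24}$
$l{\left(14 \cdot 3,43 \right)} - 2402 = \frac{1}{24} - 2402 = - \frac{57647}{24}$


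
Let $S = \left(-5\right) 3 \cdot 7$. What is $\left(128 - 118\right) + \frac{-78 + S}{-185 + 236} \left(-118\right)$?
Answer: $\frac{7368}{17} \approx 433.41$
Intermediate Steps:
$S = -105$ ($S = \left(-15\right) 7 = -105$)
$\left(128 - 118\right) + \frac{-78 + S}{-185 + 236} \left(-118\right) = \left(128 - 118\right) + \frac{-78 - 105}{-185 + 236} \left(-118\right) = 10 + - \frac{183}{51} \left(-118\right) = 10 + \left(-183\right) \frac{1}{51} \left(-118\right) = 10 - - \frac{7198}{17} = 10 + \frac{7198}{17} = \frac{7368}{17}$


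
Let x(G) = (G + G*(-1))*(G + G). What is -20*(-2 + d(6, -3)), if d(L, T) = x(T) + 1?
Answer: 20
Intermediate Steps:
x(G) = 0 (x(G) = (G - G)*(2*G) = 0*(2*G) = 0)
d(L, T) = 1 (d(L, T) = 0 + 1 = 1)
-20*(-2 + d(6, -3)) = -20*(-2 + 1) = -20*(-1) = 20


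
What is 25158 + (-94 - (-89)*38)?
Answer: 28446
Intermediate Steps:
25158 + (-94 - (-89)*38) = 25158 + (-94 - 89*(-38)) = 25158 + (-94 + 3382) = 25158 + 3288 = 28446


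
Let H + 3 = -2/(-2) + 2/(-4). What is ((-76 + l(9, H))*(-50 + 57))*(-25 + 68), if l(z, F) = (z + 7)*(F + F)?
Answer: -46956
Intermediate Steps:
H = -5/2 (H = -3 + (-2/(-2) + 2/(-4)) = -3 + (-2*(-½) + 2*(-¼)) = -3 + (1 - ½) = -3 + ½ = -5/2 ≈ -2.5000)
l(z, F) = 2*F*(7 + z) (l(z, F) = (7 + z)*(2*F) = 2*F*(7 + z))
((-76 + l(9, H))*(-50 + 57))*(-25 + 68) = ((-76 + 2*(-5/2)*(7 + 9))*(-50 + 57))*(-25 + 68) = ((-76 + 2*(-5/2)*16)*7)*43 = ((-76 - 80)*7)*43 = -156*7*43 = -1092*43 = -46956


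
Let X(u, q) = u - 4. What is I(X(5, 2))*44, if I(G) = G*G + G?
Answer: 88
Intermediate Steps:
X(u, q) = -4 + u
I(G) = G + G² (I(G) = G² + G = G + G²)
I(X(5, 2))*44 = ((-4 + 5)*(1 + (-4 + 5)))*44 = (1*(1 + 1))*44 = (1*2)*44 = 2*44 = 88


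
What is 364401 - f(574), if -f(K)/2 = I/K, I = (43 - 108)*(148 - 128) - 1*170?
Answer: 14940231/41 ≈ 3.6440e+5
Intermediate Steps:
I = -1470 (I = -65*20 - 170 = -1300 - 170 = -1470)
f(K) = 2940/K (f(K) = -(-2940)/K = 2940/K)
364401 - f(574) = 364401 - 2940/574 = 364401 - 1*210/41 = 364401 - 210/41 = 14940231/41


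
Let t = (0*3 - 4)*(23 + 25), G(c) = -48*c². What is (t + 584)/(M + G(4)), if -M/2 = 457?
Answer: -196/841 ≈ -0.23306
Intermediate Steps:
M = -914 (M = -2*457 = -914)
t = -192 (t = (0 - 4)*48 = -4*48 = -192)
(t + 584)/(M + G(4)) = (-192 + 584)/(-914 - 48*4²) = 392/(-914 - 48*16) = 392/(-914 - 768) = 392/(-1682) = 392*(-1/1682) = -196/841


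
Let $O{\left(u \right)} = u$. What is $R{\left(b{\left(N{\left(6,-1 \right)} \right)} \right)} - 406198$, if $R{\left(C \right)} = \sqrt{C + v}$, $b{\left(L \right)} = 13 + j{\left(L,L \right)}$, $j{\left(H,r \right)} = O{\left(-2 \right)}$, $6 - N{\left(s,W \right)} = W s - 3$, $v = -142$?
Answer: $-406198 + i \sqrt{131} \approx -4.062 \cdot 10^{5} + 11.446 i$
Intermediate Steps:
$N{\left(s,W \right)} = 9 - W s$ ($N{\left(s,W \right)} = 6 - \left(W s - 3\right) = 6 - \left(-3 + W s\right) = 9 - W s$)
$j{\left(H,r \right)} = -2$
$b{\left(L \right)} = 11$ ($b{\left(L \right)} = 13 - 2 = 11$)
$R{\left(C \right)} = \sqrt{-142 + C}$ ($R{\left(C \right)} = \sqrt{C - 142} = \sqrt{-142 + C}$)
$R{\left(b{\left(N{\left(6,-1 \right)} \right)} \right)} - 406198 = \sqrt{-142 + 11} - 406198 = \sqrt{-131} - 406198 = i \sqrt{131} - 406198 = -406198 + i \sqrt{131}$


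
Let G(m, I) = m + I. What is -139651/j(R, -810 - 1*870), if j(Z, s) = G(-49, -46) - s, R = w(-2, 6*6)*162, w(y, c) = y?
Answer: -139651/1585 ≈ -88.108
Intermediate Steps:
R = -324 (R = -2*162 = -324)
G(m, I) = I + m
j(Z, s) = -95 - s (j(Z, s) = (-46 - 49) - s = -95 - s)
-139651/j(R, -810 - 1*870) = -139651/(-95 - (-810 - 1*870)) = -139651/(-95 - (-810 - 870)) = -139651/(-95 - 1*(-1680)) = -139651/(-95 + 1680) = -139651/1585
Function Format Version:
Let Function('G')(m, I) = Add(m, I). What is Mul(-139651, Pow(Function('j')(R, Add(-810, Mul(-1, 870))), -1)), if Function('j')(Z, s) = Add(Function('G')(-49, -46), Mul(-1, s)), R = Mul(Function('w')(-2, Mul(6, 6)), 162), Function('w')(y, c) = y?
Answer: Rational(-139651, 1585) ≈ -88.108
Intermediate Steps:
R = -324 (R = Mul(-2, 162) = -324)
Function('G')(m, I) = Add(I, m)
Function('j')(Z, s) = Add(-95, Mul(-1, s)) (Function('j')(Z, s) = Add(Add(-46, -49), Mul(-1, s)) = Add(-95, Mul(-1, s)))
Mul(-139651, Pow(Function('j')(R, Add(-810, Mul(-1, 870))), -1)) = Mul(-139651, Pow(Add(-95, Mul(-1, Add(-810, Mul(-1, 870)))), -1)) = Mul(-139651, Pow(Add(-95, Mul(-1, Add(-810, -870))), -1)) = Mul(-139651, Pow(Add(-95, Mul(-1, -1680)), -1)) = Mul(-139651, Pow(Add(-95, 1680), -1)) = Mul(-139651, Pow(1585, -1)) = Mul(-139651, Rational(1, 1585)) = Rational(-139651, 1585)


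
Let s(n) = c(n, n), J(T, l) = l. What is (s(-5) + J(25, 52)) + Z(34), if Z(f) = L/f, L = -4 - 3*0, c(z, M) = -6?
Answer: 780/17 ≈ 45.882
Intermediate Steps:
L = -4 (L = -4 + 0 = -4)
s(n) = -6
Z(f) = -4/f
(s(-5) + J(25, 52)) + Z(34) = (-6 + 52) - 4/34 = 46 - 4*1/34 = 46 - 2/17 = 780/17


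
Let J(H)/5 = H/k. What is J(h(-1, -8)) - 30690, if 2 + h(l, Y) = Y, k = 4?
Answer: -61405/2 ≈ -30703.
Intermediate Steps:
h(l, Y) = -2 + Y
J(H) = 5*H/4 (J(H) = 5*(H/4) = 5*H/4)
J(h(-1, -8)) - 30690 = 5*(-2 - 8)/4 - 30690 = (5/4)*(-10) - 30690 = -25/2 - 30690 = -61405/2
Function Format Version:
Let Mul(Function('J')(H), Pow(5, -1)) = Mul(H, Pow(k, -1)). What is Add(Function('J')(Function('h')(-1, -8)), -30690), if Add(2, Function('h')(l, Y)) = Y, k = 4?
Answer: Rational(-61405, 2) ≈ -30703.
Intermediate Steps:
Function('h')(l, Y) = Add(-2, Y)
Function('J')(H) = Mul(Rational(5, 4), H) (Function('J')(H) = Mul(5, Mul(H, Pow(4, -1))) = Mul(5, Mul(H, Rational(1, 4))) = Mul(5, Mul(Rational(1, 4), H)) = Mul(Rational(5, 4), H))
Add(Function('J')(Function('h')(-1, -8)), -30690) = Add(Mul(Rational(5, 4), Add(-2, -8)), -30690) = Add(Mul(Rational(5, 4), -10), -30690) = Add(Rational(-25, 2), -30690) = Rational(-61405, 2)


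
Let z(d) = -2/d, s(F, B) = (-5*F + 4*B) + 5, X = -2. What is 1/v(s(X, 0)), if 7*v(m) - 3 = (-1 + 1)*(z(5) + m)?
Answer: 7/3 ≈ 2.3333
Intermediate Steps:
s(F, B) = 5 - 5*F + 4*B
v(m) = 3/7 (v(m) = 3/7 + ((-1 + 1)*(-2/5 + m))/7 = 3/7 + (0*(-2*1/5 + m))/7 = 3/7 + (0*(-2/5 + m))/7 = 3/7 + (1/7)*0 = 3/7 + 0 = 3/7)
1/v(s(X, 0)) = 1/(3/7) = 7/3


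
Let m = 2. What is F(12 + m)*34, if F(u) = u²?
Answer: 6664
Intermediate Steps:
F(12 + m)*34 = (12 + 2)²*34 = 14²*34 = 196*34 = 6664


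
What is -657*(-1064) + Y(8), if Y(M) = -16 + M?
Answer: 699040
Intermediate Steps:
-657*(-1064) + Y(8) = -657*(-1064) + (-16 + 8) = 699048 - 8 = 699040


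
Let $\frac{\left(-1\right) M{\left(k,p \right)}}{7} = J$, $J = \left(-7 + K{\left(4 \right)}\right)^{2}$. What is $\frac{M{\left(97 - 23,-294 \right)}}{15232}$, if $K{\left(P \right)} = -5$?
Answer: $- \frac{9}{136} \approx -0.066176$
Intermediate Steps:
$J = 144$ ($J = \left(-7 - 5\right)^{2} = \left(-12\right)^{2} = 144$)
$M{\left(k,p \right)} = -1008$ ($M{\left(k,p \right)} = \left(-7\right) 144 = -1008$)
$\frac{M{\left(97 - 23,-294 \right)}}{15232} = - \frac{1008}{15232} = \left(-1008\right) \frac{1}{15232} = - \frac{9}{136}$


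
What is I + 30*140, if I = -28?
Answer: 4172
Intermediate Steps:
I + 30*140 = -28 + 30*140 = -28 + 4200 = 4172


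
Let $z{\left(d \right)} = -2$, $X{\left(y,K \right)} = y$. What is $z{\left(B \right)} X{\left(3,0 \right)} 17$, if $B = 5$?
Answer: $-102$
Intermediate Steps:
$z{\left(B \right)} X{\left(3,0 \right)} 17 = \left(-2\right) 3 \cdot 17 = \left(-6\right) 17 = -102$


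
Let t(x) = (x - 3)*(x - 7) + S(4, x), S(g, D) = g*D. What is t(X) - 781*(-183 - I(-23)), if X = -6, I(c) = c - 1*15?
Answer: 113338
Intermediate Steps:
I(c) = -15 + c (I(c) = c - 15 = -15 + c)
S(g, D) = D*g
t(x) = 4*x + (-7 + x)*(-3 + x) (t(x) = (x - 3)*(x - 7) + x*4 = (-3 + x)*(-7 + x) + 4*x = (-7 + x)*(-3 + x) + 4*x = 4*x + (-7 + x)*(-3 + x))
t(X) - 781*(-183 - I(-23)) = (21 + (-6)² - 6*(-6)) - 781*(-183 - (-15 - 23)) = (21 + 36 + 36) - 781*(-183 - 1*(-38)) = 93 - 781*(-183 + 38) = 93 - 781*(-145) = 93 + 113245 = 113338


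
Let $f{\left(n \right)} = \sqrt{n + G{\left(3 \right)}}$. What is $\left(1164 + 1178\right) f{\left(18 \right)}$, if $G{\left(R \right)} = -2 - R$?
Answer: $2342 \sqrt{13} \approx 8444.2$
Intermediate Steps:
$f{\left(n \right)} = \sqrt{-5 + n}$ ($f{\left(n \right)} = \sqrt{n - 5} = \sqrt{-5 + n}$)
$\left(1164 + 1178\right) f{\left(18 \right)} = \left(1164 + 1178\right) \sqrt{-5 + 18} = 2342 \sqrt{13}$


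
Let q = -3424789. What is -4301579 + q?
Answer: -7726368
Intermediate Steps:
-4301579 + q = -4301579 - 3424789 = -7726368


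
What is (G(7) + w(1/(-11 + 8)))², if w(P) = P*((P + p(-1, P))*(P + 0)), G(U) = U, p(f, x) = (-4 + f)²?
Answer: 69169/729 ≈ 94.882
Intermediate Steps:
w(P) = P²*(25 + P) (w(P) = P*((P + (-4 - 1)²)*(P + 0)) = P*((P + (-5)²)*P) = P*((P + 25)*P) = P*((25 + P)*P) = P*(P*(25 + P)) = P²*(25 + P))
(G(7) + w(1/(-11 + 8)))² = (7 + (1/(-11 + 8))²*(25 + 1/(-11 + 8)))² = (7 + (1/(-3))²*(25 + 1/(-3)))² = (7 + (-⅓)²*(25 - ⅓))² = (7 + (⅑)*(74/3))² = (7 + 74/27)² = (263/27)² = 69169/729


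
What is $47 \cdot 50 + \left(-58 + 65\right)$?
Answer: $2357$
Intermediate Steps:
$47 \cdot 50 + \left(-58 + 65\right) = 2350 + 7 = 2357$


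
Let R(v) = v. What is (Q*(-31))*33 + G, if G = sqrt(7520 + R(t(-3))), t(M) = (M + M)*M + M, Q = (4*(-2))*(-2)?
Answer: -16368 + sqrt(7535) ≈ -16281.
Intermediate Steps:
Q = 16 (Q = -8*(-2) = 16)
t(M) = M + 2*M**2 (t(M) = (2*M)*M + M = 2*M**2 + M = M + 2*M**2)
G = sqrt(7535) (G = sqrt(7520 - 3*(1 + 2*(-3))) = sqrt(7520 - 3*(1 - 6)) = sqrt(7520 - 3*(-5)) = sqrt(7520 + 15) = sqrt(7535) ≈ 86.804)
(Q*(-31))*33 + G = (16*(-31))*33 + sqrt(7535) = -496*33 + sqrt(7535) = -16368 + sqrt(7535)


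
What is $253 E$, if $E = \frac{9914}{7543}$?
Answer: $\frac{2508242}{7543} \approx 332.53$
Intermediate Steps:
$E = \frac{9914}{7543}$ ($E = 9914 \cdot \frac{1}{7543} = \frac{9914}{7543} \approx 1.3143$)
$253 E = 253 \cdot \frac{9914}{7543} = \frac{2508242}{7543}$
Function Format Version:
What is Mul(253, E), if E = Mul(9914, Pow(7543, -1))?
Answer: Rational(2508242, 7543) ≈ 332.53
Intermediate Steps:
E = Rational(9914, 7543) (E = Mul(9914, Rational(1, 7543)) = Rational(9914, 7543) ≈ 1.3143)
Mul(253, E) = Mul(253, Rational(9914, 7543)) = Rational(2508242, 7543)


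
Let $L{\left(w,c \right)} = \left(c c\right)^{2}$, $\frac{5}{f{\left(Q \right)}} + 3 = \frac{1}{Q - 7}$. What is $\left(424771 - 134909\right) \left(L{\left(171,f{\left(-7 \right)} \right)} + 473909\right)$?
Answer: $\frac{469641535210520958}{3418801} \approx 1.3737 \cdot 10^{11}$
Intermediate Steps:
$f{\left(Q \right)} = \frac{5}{-3 + \frac{1}{-7 + Q}}$ ($f{\left(Q \right)} = \frac{5}{-3 + \frac{1}{Q - 7}} = \frac{5}{-3 + \frac{1}{-7 + Q}}$)
$L{\left(w,c \right)} = c^{4}$ ($L{\left(w,c \right)} = \left(c^{2}\right)^{2} = c^{4}$)
$\left(424771 - 134909\right) \left(L{\left(171,f{\left(-7 \right)} \right)} + 473909\right) = \left(424771 - 134909\right) \left(\left(\frac{5 \left(7 - -7\right)}{-22 + 3 \left(-7\right)}\right)^{4} + 473909\right) = 289862 \left(\left(\frac{5 \left(7 + 7\right)}{-22 - 21}\right)^{4} + 473909\right) = 289862 \left(\left(5 \frac{1}{-43} \cdot 14\right)^{4} + 473909\right) = 289862 \left(\left(5 \left(- \frac{1}{43}\right) 14\right)^{4} + 473909\right) = 289862 \left(\left(- \frac{70}{43}\right)^{4} + 473909\right) = 289862 \left(\frac{24010000}{3418801} + 473909\right) = 289862 \cdot \frac{1620224573109}{3418801} = \frac{469641535210520958}{3418801}$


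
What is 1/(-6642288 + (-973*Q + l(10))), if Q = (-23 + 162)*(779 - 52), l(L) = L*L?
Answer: -1/104966757 ≈ -9.5268e-9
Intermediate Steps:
l(L) = L**2
Q = 101053 (Q = 139*727 = 101053)
1/(-6642288 + (-973*Q + l(10))) = 1/(-6642288 + (-973*101053 + 10**2)) = 1/(-6642288 + (-98324569 + 100)) = 1/(-6642288 - 98324469) = 1/(-104966757) = -1/104966757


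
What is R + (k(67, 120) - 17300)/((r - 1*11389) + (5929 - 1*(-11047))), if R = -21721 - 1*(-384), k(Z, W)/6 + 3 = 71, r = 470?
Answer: -129255101/6057 ≈ -21340.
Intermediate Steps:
k(Z, W) = 408 (k(Z, W) = -18 + 6*71 = -18 + 426 = 408)
R = -21337 (R = -21721 + 384 = -21337)
R + (k(67, 120) - 17300)/((r - 1*11389) + (5929 - 1*(-11047))) = -21337 + (408 - 17300)/((470 - 1*11389) + (5929 - 1*(-11047))) = -21337 - 16892/((470 - 11389) + (5929 + 11047)) = -21337 - 16892/(-10919 + 16976) = -21337 - 16892/6057 = -129255101/6057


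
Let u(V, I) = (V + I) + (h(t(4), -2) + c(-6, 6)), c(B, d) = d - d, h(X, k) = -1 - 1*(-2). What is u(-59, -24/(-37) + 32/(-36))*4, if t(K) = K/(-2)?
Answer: -77576/333 ≈ -232.96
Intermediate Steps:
t(K) = -K/2 (t(K) = K*(-½) = -K/2)
h(X, k) = 1 (h(X, k) = -1 + 2 = 1)
c(B, d) = 0
u(V, I) = 1 + I + V (u(V, I) = (V + I) + (1 + 0) = (I + V) + 1 = 1 + I + V)
u(-59, -24/(-37) + 32/(-36))*4 = (1 + (-24/(-37) + 32/(-36)) - 59)*4 = (1 + (-24*(-1/37) + 32*(-1/36)) - 59)*4 = (1 + (24/37 - 8/9) - 59)*4 = (1 - 80/333 - 59)*4 = -19394/333*4 = -77576/333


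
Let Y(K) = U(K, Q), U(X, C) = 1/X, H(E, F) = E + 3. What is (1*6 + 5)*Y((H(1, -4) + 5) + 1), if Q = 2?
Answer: 11/10 ≈ 1.1000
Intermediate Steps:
H(E, F) = 3 + E
Y(K) = 1/K
(1*6 + 5)*Y((H(1, -4) + 5) + 1) = (1*6 + 5)/(((3 + 1) + 5) + 1) = (6 + 5)/((4 + 5) + 1) = 11/(9 + 1) = 11/10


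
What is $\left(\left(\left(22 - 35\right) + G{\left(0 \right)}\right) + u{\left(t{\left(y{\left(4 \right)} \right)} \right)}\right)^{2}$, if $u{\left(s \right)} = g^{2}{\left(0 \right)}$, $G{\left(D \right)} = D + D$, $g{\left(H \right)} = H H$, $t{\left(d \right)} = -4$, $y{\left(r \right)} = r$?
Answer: $169$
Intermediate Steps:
$g{\left(H \right)} = H^{2}$
$G{\left(D \right)} = 2 D$
$u{\left(s \right)} = 0$ ($u{\left(s \right)} = \left(0^{2}\right)^{2} = 0^{2} = 0$)
$\left(\left(\left(22 - 35\right) + G{\left(0 \right)}\right) + u{\left(t{\left(y{\left(4 \right)} \right)} \right)}\right)^{2} = \left(\left(\left(22 - 35\right) + 2 \cdot 0\right) + 0\right)^{2} = \left(\left(-13 + 0\right) + 0\right)^{2} = \left(-13 + 0\right)^{2} = \left(-13\right)^{2} = 169$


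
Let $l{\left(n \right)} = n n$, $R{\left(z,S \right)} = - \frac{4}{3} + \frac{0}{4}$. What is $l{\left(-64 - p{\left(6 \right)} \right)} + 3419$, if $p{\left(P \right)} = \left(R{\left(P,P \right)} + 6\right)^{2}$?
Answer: $\frac{872923}{81} \approx 10777.0$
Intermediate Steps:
$R{\left(z,S \right)} = - \frac{4}{3}$ ($R{\left(z,S \right)} = \left(-4\right) \frac{1}{3} + 0 \cdot \frac{1}{4} = - \frac{4}{3} + 0 = - \frac{4}{3}$)
$p{\left(P \right)} = \frac{196}{9}$ ($p{\left(P \right)} = \left(- \frac{4}{3} + 6\right)^{2} = \left(\frac{14}{3}\right)^{2} = \frac{196}{9}$)
$l{\left(n \right)} = n^{2}$
$l{\left(-64 - p{\left(6 \right)} \right)} + 3419 = \left(-64 - \frac{196}{9}\right)^{2} + 3419 = \left(- \frac{772}{9}\right)^{2} + 3419 = \frac{595984}{81} + 3419 = \frac{872923}{81}$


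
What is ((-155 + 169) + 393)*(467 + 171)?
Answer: 259666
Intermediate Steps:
((-155 + 169) + 393)*(467 + 171) = (14 + 393)*638 = 407*638 = 259666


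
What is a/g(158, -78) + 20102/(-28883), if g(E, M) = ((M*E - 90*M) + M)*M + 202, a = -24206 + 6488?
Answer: -4477274395/6065401117 ≈ -0.73817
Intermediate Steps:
a = -17718
g(E, M) = 202 + M*(-89*M + E*M) (g(E, M) = ((E*M - 90*M) + M)*M + 202 = ((-90*M + E*M) + M)*M + 202 = (-89*M + E*M)*M + 202 = M*(-89*M + E*M) + 202 = 202 + M*(-89*M + E*M))
a/g(158, -78) + 20102/(-28883) = -17718/(202 - 89*(-78)² + 158*(-78)²) + 20102/(-28883) = -17718/(202 - 89*6084 + 158*6084) + 20102*(-1/28883) = -17718/(202 - 541476 + 961272) - 20102/28883 = -17718/419998 - 20102/28883 = -17718*1/419998 - 20102/28883 = -8859/209999 - 20102/28883 = -4477274395/6065401117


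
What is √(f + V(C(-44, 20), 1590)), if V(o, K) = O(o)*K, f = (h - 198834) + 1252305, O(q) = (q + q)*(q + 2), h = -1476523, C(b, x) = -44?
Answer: 2*√1363397 ≈ 2335.3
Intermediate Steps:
O(q) = 2*q*(2 + q) (O(q) = (2*q)*(2 + q) = 2*q*(2 + q))
f = -423052 (f = (-1476523 - 198834) + 1252305 = -1675357 + 1252305 = -423052)
V(o, K) = 2*K*o*(2 + o) (V(o, K) = (2*o*(2 + o))*K = 2*K*o*(2 + o))
√(f + V(C(-44, 20), 1590)) = √(-423052 + 2*1590*(-44)*(2 - 44)) = √(-423052 + 2*1590*(-44)*(-42)) = √(-423052 + 5876640) = √5453588 = 2*√1363397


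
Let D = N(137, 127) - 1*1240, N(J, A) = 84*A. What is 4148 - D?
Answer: -5280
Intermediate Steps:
D = 9428 (D = 84*127 - 1*1240 = 10668 - 1240 = 9428)
4148 - D = 4148 - 1*9428 = 4148 - 9428 = -5280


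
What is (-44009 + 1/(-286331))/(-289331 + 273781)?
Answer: 1260114098/445244705 ≈ 2.8302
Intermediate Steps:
(-44009 + 1/(-286331))/(-289331 + 273781) = (-44009 - 1/286331)/(-15550) = -12601140980/286331*(-1/15550) = 1260114098/445244705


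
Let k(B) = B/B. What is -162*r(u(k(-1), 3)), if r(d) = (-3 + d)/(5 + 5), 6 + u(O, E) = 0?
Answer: 729/5 ≈ 145.80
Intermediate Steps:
k(B) = 1
u(O, E) = -6 (u(O, E) = -6 + 0 = -6)
r(d) = -3/10 + d/10 (r(d) = (-3 + d)/10 = (-3 + d)*(⅒) = -3/10 + d/10)
-162*r(u(k(-1), 3)) = -162*(-3/10 + (⅒)*(-6)) = -162*(-3/10 - ⅗) = -162*(-9/10) = 729/5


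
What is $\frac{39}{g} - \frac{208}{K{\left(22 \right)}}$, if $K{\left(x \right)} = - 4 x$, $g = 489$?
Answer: $\frac{4381}{1793} \approx 2.4434$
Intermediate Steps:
$\frac{39}{g} - \frac{208}{K{\left(22 \right)}} = \frac{39}{489} - \frac{208}{\left(-4\right) 22} = 39 \cdot \frac{1}{489} - \frac{208}{-88} = \frac{13}{163} - - \frac{26}{11} = \frac{13}{163} + \frac{26}{11} = \frac{4381}{1793}$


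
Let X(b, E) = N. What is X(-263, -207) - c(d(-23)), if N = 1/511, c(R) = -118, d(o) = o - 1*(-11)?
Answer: 60299/511 ≈ 118.00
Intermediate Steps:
d(o) = 11 + o (d(o) = o + 11 = 11 + o)
N = 1/511 ≈ 0.0019569
X(b, E) = 1/511
X(-263, -207) - c(d(-23)) = 1/511 - 1*(-118) = 1/511 + 118 = 60299/511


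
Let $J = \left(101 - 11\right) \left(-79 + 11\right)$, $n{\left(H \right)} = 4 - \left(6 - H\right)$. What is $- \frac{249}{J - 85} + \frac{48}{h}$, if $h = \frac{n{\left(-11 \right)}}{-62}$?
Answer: $\frac{18469317}{80665} \approx 228.96$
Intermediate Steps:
$n{\left(H \right)} = -2 + H$ ($n{\left(H \right)} = 4 + \left(-6 + H\right) = -2 + H$)
$J = -6120$ ($J = \left(101 - 11\right) \left(-68\right) = 90 \left(-68\right) = -6120$)
$h = \frac{13}{62}$ ($h = \frac{-2 - 11}{-62} = \left(-13\right) \left(- \frac{1}{62}\right) = \frac{13}{62} \approx 0.20968$)
$- \frac{249}{J - 85} + \frac{48}{h} = - \frac{249}{-6120 - 85} + \frac{48}{\frac{13}{62}} = - \frac{249}{-6205} + 48 \cdot \frac{62}{13} = \left(-249\right) \left(- \frac{1}{6205}\right) + \frac{2976}{13} = \frac{249}{6205} + \frac{2976}{13} = \frac{18469317}{80665}$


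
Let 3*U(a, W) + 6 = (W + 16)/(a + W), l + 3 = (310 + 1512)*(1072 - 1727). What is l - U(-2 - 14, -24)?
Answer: -17901166/15 ≈ -1.1934e+6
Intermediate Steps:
l = -1193413 (l = -3 + (310 + 1512)*(1072 - 1727) = -3 + 1822*(-655) = -3 - 1193410 = -1193413)
U(a, W) = -2 + (16 + W)/(3*(W + a)) (U(a, W) = -2 + ((W + 16)/(a + W))/3 = -2 + ((16 + W)/(W + a))/3 = -2 + (16 + W)/(3*(W + a)))
l - U(-2 - 14, -24) = -1193413 - (16 - 6*(-2 - 14) - 5*(-24))/(3*(-24 + (-2 - 14))) = -1193413 - (16 - 6*(-16) + 120)/(3*(-24 - 16)) = -1193413 - (16 + 96 + 120)/(3*(-40)) = -1193413 - (-1)*232/(3*40) = -1193413 - 1*(-29/15) = -1193413 + 29/15 = -17901166/15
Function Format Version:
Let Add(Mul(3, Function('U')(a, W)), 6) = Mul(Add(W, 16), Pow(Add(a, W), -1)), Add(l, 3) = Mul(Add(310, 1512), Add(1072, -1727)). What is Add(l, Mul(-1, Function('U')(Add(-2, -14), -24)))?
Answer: Rational(-17901166, 15) ≈ -1.1934e+6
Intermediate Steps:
l = -1193413 (l = Add(-3, Mul(Add(310, 1512), Add(1072, -1727))) = Add(-3, Mul(1822, -655)) = Add(-3, -1193410) = -1193413)
Function('U')(a, W) = Add(-2, Mul(Rational(1, 3), Pow(Add(W, a), -1), Add(16, W))) (Function('U')(a, W) = Add(-2, Mul(Rational(1, 3), Mul(Add(W, 16), Pow(Add(a, W), -1)))) = Add(-2, Mul(Rational(1, 3), Mul(Add(16, W), Pow(Add(W, a), -1)))) = Add(-2, Mul(Rational(1, 3), Mul(Pow(Add(W, a), -1), Add(16, W)))) = Add(-2, Mul(Rational(1, 3), Pow(Add(W, a), -1), Add(16, W))))
Add(l, Mul(-1, Function('U')(Add(-2, -14), -24))) = Add(-1193413, Mul(-1, Mul(Rational(1, 3), Pow(Add(-24, Add(-2, -14)), -1), Add(16, Mul(-6, Add(-2, -14)), Mul(-5, -24))))) = Add(-1193413, Mul(-1, Mul(Rational(1, 3), Pow(Add(-24, -16), -1), Add(16, Mul(-6, -16), 120)))) = Add(-1193413, Mul(-1, Mul(Rational(1, 3), Pow(-40, -1), Add(16, 96, 120)))) = Add(-1193413, Mul(-1, Mul(Rational(1, 3), Rational(-1, 40), 232))) = Add(-1193413, Mul(-1, Rational(-29, 15))) = Add(-1193413, Rational(29, 15)) = Rational(-17901166, 15)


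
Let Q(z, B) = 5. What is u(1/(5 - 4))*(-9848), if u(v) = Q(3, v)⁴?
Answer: -6155000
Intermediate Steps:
u(v) = 625 (u(v) = 5⁴ = 625)
u(1/(5 - 4))*(-9848) = 625*(-9848) = -6155000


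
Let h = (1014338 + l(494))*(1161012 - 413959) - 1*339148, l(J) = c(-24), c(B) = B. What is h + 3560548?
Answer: 757749538042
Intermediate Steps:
l(J) = -24
h = 757745977494 (h = (1014338 - 24)*(1161012 - 413959) - 1*339148 = 1014314*747053 - 339148 = 757746316642 - 339148 = 757745977494)
h + 3560548 = 757745977494 + 3560548 = 757749538042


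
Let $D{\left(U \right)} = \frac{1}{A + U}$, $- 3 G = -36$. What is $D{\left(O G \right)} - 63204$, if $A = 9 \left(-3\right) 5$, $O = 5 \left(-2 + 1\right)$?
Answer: $- \frac{12324781}{195} \approx -63204.0$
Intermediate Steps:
$O = -5$ ($O = 5 \left(-1\right) = -5$)
$G = 12$ ($G = \left(- \frac{1}{3}\right) \left(-36\right) = 12$)
$A = -135$ ($A = \left(-27\right) 5 = -135$)
$D{\left(U \right)} = \frac{1}{-135 + U}$
$D{\left(O G \right)} - 63204 = \frac{1}{-135 - 60} - 63204 = \frac{1}{-195} - 63204 = - \frac{1}{195} - 63204 = - \frac{12324781}{195}$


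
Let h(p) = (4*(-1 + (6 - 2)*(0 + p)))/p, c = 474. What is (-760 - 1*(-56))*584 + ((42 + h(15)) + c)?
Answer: -6159064/15 ≈ -4.1060e+5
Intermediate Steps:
h(p) = (-4 + 16*p)/p (h(p) = (4*(-1 + 4*p))/p = (-4 + 16*p)/p)
(-760 - 1*(-56))*584 + ((42 + h(15)) + c) = (-760 - 1*(-56))*584 + ((42 + (16 - 4/15)) + 474) = (-760 + 56)*584 + ((42 + (16 - 4*1/15)) + 474) = -704*584 + ((42 + (16 - 4/15)) + 474) = -411136 + ((42 + 236/15) + 474) = -411136 + (866/15 + 474) = -411136 + 7976/15 = -6159064/15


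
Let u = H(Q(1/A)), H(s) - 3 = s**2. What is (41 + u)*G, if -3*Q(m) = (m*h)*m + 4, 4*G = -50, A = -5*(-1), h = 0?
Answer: -5150/9 ≈ -572.22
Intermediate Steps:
A = 5
G = -25/2 (G = (1/4)*(-50) = -25/2 ≈ -12.500)
Q(m) = -4/3 (Q(m) = -((m*0)*m + 4)/3 = -(0*m + 4)/3 = -(0 + 4)/3 = -1/3*4 = -4/3)
H(s) = 3 + s**2
u = 43/9 (u = 3 + (-4/3)**2 = 3 + 16/9 = 43/9 ≈ 4.7778)
(41 + u)*G = (41 + 43/9)*(-25/2) = (412/9)*(-25/2) = -5150/9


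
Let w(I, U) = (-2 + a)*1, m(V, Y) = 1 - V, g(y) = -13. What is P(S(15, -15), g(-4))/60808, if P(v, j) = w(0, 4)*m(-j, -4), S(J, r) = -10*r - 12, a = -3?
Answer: 15/15202 ≈ 0.00098671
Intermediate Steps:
w(I, U) = -5 (w(I, U) = (-2 - 3)*1 = -5*1 = -5)
S(J, r) = -12 - 10*r
P(v, j) = -5 - 5*j (P(v, j) = -5*(1 - (-1)*j) = -5*(1 + j) = -5 - 5*j)
P(S(15, -15), g(-4))/60808 = (-5 - 5*(-13))/60808 = (-5 + 65)*(1/60808) = 60*(1/60808) = 15/15202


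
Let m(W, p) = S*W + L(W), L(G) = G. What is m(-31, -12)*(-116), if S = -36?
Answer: -125860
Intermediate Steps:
m(W, p) = -35*W (m(W, p) = -36*W + W = -35*W)
m(-31, -12)*(-116) = -35*(-31)*(-116) = 1085*(-116) = -125860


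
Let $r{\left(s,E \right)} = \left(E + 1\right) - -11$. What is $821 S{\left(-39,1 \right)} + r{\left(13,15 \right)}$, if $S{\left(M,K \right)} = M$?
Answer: $-31992$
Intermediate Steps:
$r{\left(s,E \right)} = 12 + E$ ($r{\left(s,E \right)} = \left(1 + E\right) + 11 = 12 + E$)
$821 S{\left(-39,1 \right)} + r{\left(13,15 \right)} = 821 \left(-39\right) + \left(12 + 15\right) = -32019 + 27 = -31992$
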